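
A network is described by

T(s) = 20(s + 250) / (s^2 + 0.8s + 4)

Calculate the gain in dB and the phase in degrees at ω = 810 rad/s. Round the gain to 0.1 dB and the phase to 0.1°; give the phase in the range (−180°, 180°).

-31.8 dB, -107.1°

At s = jω = j810:
zero (s+250): 250 + j810 → |·| = √(250²+810²) = √718600 ≈ 847.7, ∠ = arctan(810/250) ≈ 72.85°
quadratic: (j810)² + 0.8·j810 + 4 = -656096 + j648 → |·| ≈ 6.561e+05, ∠ ≈ 179.94°
|T| = 20 · 847.7 / 6.561e+05 ≈ 0.025841
Gain = 20 log₁₀(0.025841) ≈ -31.75 dB
∠T = 72.85° − 179.94° = -107.09°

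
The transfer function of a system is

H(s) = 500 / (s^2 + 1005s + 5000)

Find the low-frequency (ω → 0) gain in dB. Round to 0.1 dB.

-20.0 dB

H(0) = 500 / 5000 = 0.1
20 log₁₀(0.1) ≈ -20.00 dB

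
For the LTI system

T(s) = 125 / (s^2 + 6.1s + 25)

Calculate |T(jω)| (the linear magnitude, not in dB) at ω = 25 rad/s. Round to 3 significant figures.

0.202

At s = jω = j25:
quadratic: (j25)² + 6.1·j25 + 25 = -600 + j152.5 → |·| ≈ 619.08, ∠ ≈ 165.74°
|T| = 125 / 619.08 ≈ 0.20191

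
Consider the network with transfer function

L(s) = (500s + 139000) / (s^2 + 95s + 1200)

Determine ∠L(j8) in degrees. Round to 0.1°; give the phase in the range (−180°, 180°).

-32.1°

Substitute s = j8:
Numerator: 500(j8) + 139000 = 139000 + j4000
Denominator: (j8)^2 + 95(j8) + 1200 = 1136 + j760
|N| = √(139000² + 4000²) ≈ 1.3906e+05, ∠N ≈ 1.65°
|D| = √(1136² + 760²) ≈ 1366.8, ∠D ≈ 33.78°
∠L = 1.65° − 33.78° = -32.13°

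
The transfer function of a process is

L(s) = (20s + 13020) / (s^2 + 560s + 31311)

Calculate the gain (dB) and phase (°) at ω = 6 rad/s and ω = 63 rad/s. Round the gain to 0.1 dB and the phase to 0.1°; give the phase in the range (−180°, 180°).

ω = 6: -7.7 dB, -5.6°; ω = 63: -10.7 dB, -46.7°

Substitute s = j6:
Numerator: 20(j6) + 13020 = 13020 + j120
Denominator: (j6)^2 + 560(j6) + 31311 = 31275 + j3360
|N| = √(13020² + 120²) ≈ 13021, ∠N ≈ 0.53°
|D| = √(31275² + 3360²) ≈ 31455, ∠D ≈ 6.13°
|L| = 13021 / 31455 ≈ 0.41396
Gain = 20 log₁₀(0.41396) ≈ -7.66 dB
∠L = 0.53° − 6.13° = -5.60°

Substitute s = j63:
Numerator: 20(j63) + 13020 = 13020 + j1260
Denominator: (j63)^2 + 560(j63) + 31311 = 27342 + j35280
|N| = √(13020² + 1260²) ≈ 13081, ∠N ≈ 5.53°
|D| = √(27342² + 35280²) ≈ 44635, ∠D ≈ 52.22°
|L| = 13081 / 44635 ≈ 0.29307
Gain = 20 log₁₀(0.29307) ≈ -10.66 dB
∠L = 5.53° − 52.22° = -46.69°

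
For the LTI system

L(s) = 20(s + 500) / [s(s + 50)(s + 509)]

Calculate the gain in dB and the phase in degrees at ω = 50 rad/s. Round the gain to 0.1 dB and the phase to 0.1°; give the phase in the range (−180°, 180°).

At s = jω = j50:
zero (s+500): 500 + j50 → |·| = √(500²+50²) = √252500 ≈ 502.49, ∠ = arctan(50/500) ≈ 5.71°
pole (s+50): 50 + j50 → |·| = √(50²+50²) = √5000 ≈ 70.711, ∠ = arctan(50/50) ≈ 45.00°
pole (s+509): 509 + j50 → |·| = √(509²+50²) = √261581 ≈ 511.45, ∠ = arctan(50/509) ≈ 5.61°
pole at origin: |s| = 50, ∠ = 90.00° (in denominator)
|L| = 20 · 502.49 / 1.8083e+06 ≈ 0.0055576
Gain = 20 log₁₀(0.0055576) ≈ -45.10 dB
∠L = 5.71° − 140.61° = -134.90°

-45.1 dB, -134.9°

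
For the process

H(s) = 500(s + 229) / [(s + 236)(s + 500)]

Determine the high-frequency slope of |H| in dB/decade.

Each pole contributes −20 dB/decade at high frequency; each zero contributes +20 dB/decade.
Net: 1 zero(s) − 2 pole(s) → -20 dB/decade.

-20 dB/decade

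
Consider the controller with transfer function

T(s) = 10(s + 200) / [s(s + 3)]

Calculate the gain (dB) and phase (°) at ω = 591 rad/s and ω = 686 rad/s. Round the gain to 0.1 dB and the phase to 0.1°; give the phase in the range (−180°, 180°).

ω = 591: -35.0 dB, -108.4°; ω = 686: -36.4 dB, -106.0°

At s = jω = j591:
zero (s+200): 200 + j591 → |·| = √(200²+591²) = √389281 ≈ 623.92, ∠ = arctan(591/200) ≈ 71.30°
pole (s+3): 3 + j591 → |·| = √(3²+591²) = √349290 ≈ 591.01, ∠ = arctan(591/3) ≈ 89.71°
pole at origin: |s| = 591, ∠ = 90.00° (in denominator)
|T| = 10 · 623.92 / 3.4929e+05 ≈ 0.017863
Gain = 20 log₁₀(0.017863) ≈ -34.96 dB
∠T = 71.30° − 179.71° = -108.41°

At s = jω = j686:
zero (s+200): 200 + j686 → |·| = √(200²+686²) = √510596 ≈ 714.56, ∠ = arctan(686/200) ≈ 73.75°
pole (s+3): 3 + j686 → |·| = √(3²+686²) = √470605 ≈ 686.01, ∠ = arctan(686/3) ≈ 89.75°
pole at origin: |s| = 686, ∠ = 90.00° (in denominator)
|T| = 10 · 714.56 / 4.706e+05 ≈ 0.015184
Gain = 20 log₁₀(0.015184) ≈ -36.37 dB
∠T = 73.75° − 179.75° = -106.00°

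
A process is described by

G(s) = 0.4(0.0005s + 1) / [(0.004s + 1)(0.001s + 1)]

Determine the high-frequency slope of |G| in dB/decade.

Each pole contributes −20 dB/decade at high frequency; each zero contributes +20 dB/decade.
Net: 1 zero(s) − 2 pole(s) → -20 dB/decade.

-20 dB/decade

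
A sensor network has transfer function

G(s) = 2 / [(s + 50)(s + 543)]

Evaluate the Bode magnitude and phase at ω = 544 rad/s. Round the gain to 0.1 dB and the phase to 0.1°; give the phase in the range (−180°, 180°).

-106.4 dB, -129.8°

At s = jω = j544:
pole (s+50): 50 + j544 → |·| = √(50²+544²) = √298436 ≈ 546.29, ∠ = arctan(544/50) ≈ 84.75°
pole (s+543): 543 + j544 → |·| = √(543²+544²) = √590785 ≈ 768.63, ∠ = arctan(544/543) ≈ 45.05°
|G| = 2 / 4.1989e+05 ≈ 4.7632e-06
Gain = 20 log₁₀(4.7632e-06) ≈ -106.44 dB
∠G = 0.00° − 129.80° = -129.80°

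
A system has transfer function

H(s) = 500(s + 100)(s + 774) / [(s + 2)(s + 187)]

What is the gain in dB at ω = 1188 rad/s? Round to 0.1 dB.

At s = jω = j1188:
zero (s+100): 100 + j1188 → |·| = √(100²+1188²) = √1421344 ≈ 1192.2, ∠ = arctan(1188/100) ≈ 85.19°
zero (s+774): 774 + j1188 → |·| = √(774²+1188²) = √2010420 ≈ 1417.9, ∠ = arctan(1188/774) ≈ 56.92°
pole (s+2): 2 + j1188 → |·| = √(2²+1188²) = √1411348 ≈ 1188, ∠ = arctan(1188/2) ≈ 89.90°
pole (s+187): 187 + j1188 → |·| = √(187²+1188²) = √1446313 ≈ 1202.6, ∠ = arctan(1188/187) ≈ 81.05°
|H| = 500 · 1.6904e+06 / 1.4287e+06 ≈ 591.59
Gain = 20 log₁₀(591.59) ≈ 55.44 dB

55.4 dB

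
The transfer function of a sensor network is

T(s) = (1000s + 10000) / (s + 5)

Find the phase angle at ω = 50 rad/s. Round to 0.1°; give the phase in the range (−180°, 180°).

Substitute s = j50:
Numerator: 1000(j50) + 10000 = 10000 + j50000
Denominator: (j50) + 5 = 5 + j50
|N| = √(10000² + 50000²) ≈ 50990, ∠N ≈ 78.69°
|D| = √(5² + 50²) ≈ 50.249, ∠D ≈ 84.29°
∠T = 78.69° − 84.29° = -5.60°

-5.6°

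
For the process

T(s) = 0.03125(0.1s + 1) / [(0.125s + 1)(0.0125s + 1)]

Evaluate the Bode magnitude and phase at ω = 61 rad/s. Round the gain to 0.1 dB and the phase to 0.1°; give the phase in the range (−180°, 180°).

At ω = 61 rad/s:
zero (1 + j61·0.1) = 1 + j6.1 → |·| ≈ 6.1814, ∠ ≈ 80.69°
pole (1 + j61·0.125) = 1 + j7.625 → |·| ≈ 7.6903, ∠ ≈ 82.53°
pole (1 + j61·0.0125) = 1 + j0.7625 → |·| ≈ 1.2575, ∠ ≈ 37.33°
|T| = 0.03125 · 6.1814 / (7.6903 · 1.2575) ≈ 0.019975
Gain = 20 log₁₀(0.019975) ≈ -33.99 dB
∠T = (80.69°) − (82.53° + 37.33°) = -39.17°

-34.0 dB, -39.2°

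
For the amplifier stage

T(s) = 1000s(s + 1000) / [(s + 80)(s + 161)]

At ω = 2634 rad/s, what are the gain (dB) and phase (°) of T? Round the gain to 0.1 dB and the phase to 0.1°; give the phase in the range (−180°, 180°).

60.6 dB, -15.6°

At s = jω = j2634:
zero (s+1000): 1000 + j2634 → |·| = √(1000²+2634²) = √7937956 ≈ 2817.4, ∠ = arctan(2634/1000) ≈ 69.21°
zero at origin: s = j2634 → |·| = 2634, ∠ = 90.00°
pole (s+80): 80 + j2634 → |·| = √(80²+2634²) = √6944356 ≈ 2635.2, ∠ = arctan(2634/80) ≈ 88.26°
pole (s+161): 161 + j2634 → |·| = √(161²+2634²) = √6963877 ≈ 2638.9, ∠ = arctan(2634/161) ≈ 86.50°
|T| = 1000 · 7.421e+06 / 6.954e+06 ≈ 1067.2
Gain = 20 log₁₀(1067.2) ≈ 60.56 dB
∠T = 159.21° − 174.76° = -15.55°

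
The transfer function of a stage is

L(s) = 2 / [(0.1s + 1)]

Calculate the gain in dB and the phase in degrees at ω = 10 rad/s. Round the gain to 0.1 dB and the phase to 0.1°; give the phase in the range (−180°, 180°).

At ω = 10 rad/s:
pole (1 + j10·0.1) = 1 + j1 → |·| ≈ 1.4142, ∠ ≈ 45.00°
|L| = 2 · 1 / (1.4142) ≈ 1.4142
Gain = 20 log₁₀(1.4142) ≈ 3.01 dB
∠L = (0°) − (45.00°) = -45.00°

3.0 dB, -45.0°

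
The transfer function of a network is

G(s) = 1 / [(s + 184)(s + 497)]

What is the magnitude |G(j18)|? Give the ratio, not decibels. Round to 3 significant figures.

At s = jω = j18:
pole (s+184): 184 + j18 → |·| = √(184²+18²) = √34180 ≈ 184.88, ∠ = arctan(18/184) ≈ 5.59°
pole (s+497): 497 + j18 → |·| = √(497²+18²) = √247333 ≈ 497.33, ∠ = arctan(18/497) ≈ 2.07°
|G| = 1 / 91946 ≈ 1.0876e-05

1.09e-05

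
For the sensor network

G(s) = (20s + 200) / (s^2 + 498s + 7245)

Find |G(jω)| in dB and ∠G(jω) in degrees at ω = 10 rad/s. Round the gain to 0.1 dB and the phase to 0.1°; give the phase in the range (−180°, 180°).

-29.8 dB, 10.1°

Substitute s = j10:
Numerator: 20(j10) + 200 = 200 + j200
Denominator: (j10)^2 + 498(j10) + 7245 = 7145 + j4980
|N| = √(200² + 200²) ≈ 282.84, ∠N ≈ 45.00°
|D| = √(7145² + 4980²) ≈ 8709.3, ∠D ≈ 34.88°
|G| = 282.84 / 8709.3 ≈ 0.032476
Gain = 20 log₁₀(0.032476) ≈ -29.77 dB
∠G = 45.00° − 34.88° = 10.12°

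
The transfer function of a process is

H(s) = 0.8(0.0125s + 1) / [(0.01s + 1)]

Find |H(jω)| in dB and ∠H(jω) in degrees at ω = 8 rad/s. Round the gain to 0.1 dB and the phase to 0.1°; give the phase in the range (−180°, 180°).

At ω = 8 rad/s:
zero (1 + j8·0.0125) = 1 + j0.1 → |·| ≈ 1.005, ∠ ≈ 5.71°
pole (1 + j8·0.01) = 1 + j0.08 → |·| ≈ 1.0032, ∠ ≈ 4.57°
|H| = 0.8 · 1.005 / (1.0032) ≈ 0.80144
Gain = 20 log₁₀(0.80144) ≈ -1.92 dB
∠H = (5.71°) − (4.57°) = 1.14°

-1.9 dB, 1.1°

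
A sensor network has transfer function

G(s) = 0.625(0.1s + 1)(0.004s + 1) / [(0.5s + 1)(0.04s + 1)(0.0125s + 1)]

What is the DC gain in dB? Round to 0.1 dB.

-4.1 dB

G(0) = 0.625 · 1 / 1 = 0.625
20 log₁₀(0.625) ≈ -4.08 dB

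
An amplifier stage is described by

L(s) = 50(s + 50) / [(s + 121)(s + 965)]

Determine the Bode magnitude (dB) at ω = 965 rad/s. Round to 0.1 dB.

At s = jω = j965:
zero (s+50): 50 + j965 → |·| = √(50²+965²) = √933725 ≈ 966.29, ∠ = arctan(965/50) ≈ 87.03°
pole (s+121): 121 + j965 → |·| = √(121²+965²) = √945866 ≈ 972.56, ∠ = arctan(965/121) ≈ 82.85°
pole (s+965): 965 + j965 → |·| = √(965²+965²) = √1862450 ≈ 1364.7, ∠ = arctan(965/965) ≈ 45.00°
|L| = 50 · 966.29 / 1.3273e+06 ≈ 0.036401
Gain = 20 log₁₀(0.036401) ≈ -28.78 dB

-28.8 dB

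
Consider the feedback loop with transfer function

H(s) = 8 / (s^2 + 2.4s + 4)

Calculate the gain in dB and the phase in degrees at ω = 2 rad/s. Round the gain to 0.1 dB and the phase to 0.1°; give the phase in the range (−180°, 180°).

At s = jω = j2:
quadratic: (j2)² + 2.4·j2 + 4 = 0 + j4.8 → |·| ≈ 4.8, ∠ ≈ 90.00°
|H| = 8 / 4.8 ≈ 1.6667
Gain = 20 log₁₀(1.6667) ≈ 4.44 dB
∠H = 0.00° − 90.00° = -90.00°

4.4 dB, -90.0°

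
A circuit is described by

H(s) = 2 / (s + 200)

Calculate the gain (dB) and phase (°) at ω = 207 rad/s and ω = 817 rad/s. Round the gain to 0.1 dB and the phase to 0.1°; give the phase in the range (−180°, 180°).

ω = 207: -43.2 dB, -46.0°; ω = 817: -52.5 dB, -76.2°

At s = jω = j207:
pole (s+200): 200 + j207 → |·| = √(200²+207²) = √82849 ≈ 287.84, ∠ = arctan(207/200) ≈ 45.99°
|H| = 2 / 287.84 ≈ 0.0069483
Gain = 20 log₁₀(0.0069483) ≈ -43.16 dB
∠H = 0.00° − 45.99° = -45.99°

At s = jω = j817:
pole (s+200): 200 + j817 → |·| = √(200²+817²) = √707489 ≈ 841.12, ∠ = arctan(817/200) ≈ 76.24°
|H| = 2 / 841.12 ≈ 0.0023778
Gain = 20 log₁₀(0.0023778) ≈ -52.48 dB
∠H = 0.00° − 76.24° = -76.24°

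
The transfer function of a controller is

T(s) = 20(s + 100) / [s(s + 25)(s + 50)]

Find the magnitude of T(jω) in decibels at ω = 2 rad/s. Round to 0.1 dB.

At s = jω = j2:
zero (s+100): 100 + j2 → |·| = √(100²+2²) = √10004 ≈ 100.02, ∠ = arctan(2/100) ≈ 1.15°
pole (s+25): 25 + j2 → |·| = √(25²+2²) = √629 ≈ 25.08, ∠ = arctan(2/25) ≈ 4.57°
pole (s+50): 50 + j2 → |·| = √(50²+2²) = √2504 ≈ 50.04, ∠ = arctan(2/50) ≈ 2.29°
pole at origin: |s| = 2, ∠ = 90.00° (in denominator)
|T| = 20 · 100.02 / 2510 ≈ 0.79697
Gain = 20 log₁₀(0.79697) ≈ -1.97 dB

-2.0 dB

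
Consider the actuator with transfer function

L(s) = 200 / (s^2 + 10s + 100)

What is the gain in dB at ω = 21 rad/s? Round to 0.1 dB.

-6.0 dB

At s = jω = j21:
quadratic: (j21)² + 10·j21 + 100 = -341 + j210 → |·| ≈ 400.48, ∠ ≈ 148.37°
|L| = 200 / 400.48 ≈ 0.4994
Gain = 20 log₁₀(0.4994) ≈ -6.03 dB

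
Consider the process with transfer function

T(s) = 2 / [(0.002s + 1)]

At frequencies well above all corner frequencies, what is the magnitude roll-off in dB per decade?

Each pole contributes −20 dB/decade at high frequency; each zero contributes +20 dB/decade.
Net: 0 zero(s) − 1 pole(s) → -20 dB/decade.

-20 dB/decade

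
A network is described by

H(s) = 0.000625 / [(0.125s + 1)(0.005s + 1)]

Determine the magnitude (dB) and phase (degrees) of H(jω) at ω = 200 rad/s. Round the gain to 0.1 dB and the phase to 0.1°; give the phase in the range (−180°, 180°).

At ω = 200 rad/s:
pole (1 + j200·0.125) = 1 + j25 → |·| ≈ 25.02, ∠ ≈ 87.71°
pole (1 + j200·0.005) = 1 + j1 → |·| ≈ 1.4142, ∠ ≈ 45.00°
|H| = 0.000625 · 1 / (25.02 · 1.4142) ≈ 1.7664e-05
Gain = 20 log₁₀(1.7664e-05) ≈ -95.06 dB
∠H = (0°) − (87.71° + 45.00°) = -132.71°

-95.1 dB, -132.7°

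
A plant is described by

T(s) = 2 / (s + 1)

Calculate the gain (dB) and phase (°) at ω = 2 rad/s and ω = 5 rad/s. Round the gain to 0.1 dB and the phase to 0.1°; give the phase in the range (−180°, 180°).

At s = jω = j2:
pole (s+1): 1 + j2 → |·| = √(1²+2²) = √5 ≈ 2.2361, ∠ = arctan(2/1) ≈ 63.43°
|T| = 2 / 2.2361 ≈ 0.89441
Gain = 20 log₁₀(0.89441) ≈ -0.97 dB
∠T = 0.00° − 63.43° = -63.43°

At s = jω = j5:
pole (s+1): 1 + j5 → |·| = √(1²+5²) = √26 ≈ 5.099, ∠ = arctan(5/1) ≈ 78.69°
|T| = 2 / 5.099 ≈ 0.39223
Gain = 20 log₁₀(0.39223) ≈ -8.13 dB
∠T = 0.00° − 78.69° = -78.69°

ω = 2: -1.0 dB, -63.4°; ω = 5: -8.1 dB, -78.7°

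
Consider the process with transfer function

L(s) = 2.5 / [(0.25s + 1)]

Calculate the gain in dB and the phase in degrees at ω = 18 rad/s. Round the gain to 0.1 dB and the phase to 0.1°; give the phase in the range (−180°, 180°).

At ω = 18 rad/s:
pole (1 + j18·0.25) = 1 + j4.5 → |·| ≈ 4.6098, ∠ ≈ 77.47°
|L| = 2.5 · 1 / (4.6098) ≈ 0.54232
Gain = 20 log₁₀(0.54232) ≈ -5.31 dB
∠L = (0°) − (77.47°) = -77.47°

-5.3 dB, -77.5°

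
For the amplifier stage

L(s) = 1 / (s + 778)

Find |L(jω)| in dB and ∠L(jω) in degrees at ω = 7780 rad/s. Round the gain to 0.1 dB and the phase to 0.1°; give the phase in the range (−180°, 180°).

-77.9 dB, -84.3°

Substitute s = j7780:
Numerator: 1 = 1 + j0
Denominator: (j7780) + 778 = 778 + j7780
|N| = √(1² + 0²) ≈ 1, ∠N ≈ 0.00°
|D| = √(778² + 7780²) ≈ 7818.8, ∠D ≈ 84.29°
|L| = 1 / 7818.8 ≈ 0.0001279
Gain = 20 log₁₀(0.0001279) ≈ -77.86 dB
∠L = 0.00° − 84.29° = -84.29°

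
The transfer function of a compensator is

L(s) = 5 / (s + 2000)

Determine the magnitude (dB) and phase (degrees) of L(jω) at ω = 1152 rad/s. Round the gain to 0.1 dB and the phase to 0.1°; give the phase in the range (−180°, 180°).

-53.3 dB, -29.9°

Substitute s = j1152:
Numerator: 5 = 5 + j0
Denominator: (j1152) + 2000 = 2000 + j1152
|N| = √(5² + 0²) ≈ 5, ∠N ≈ 0.00°
|D| = √(2000² + 1152²) ≈ 2308.1, ∠D ≈ 29.94°
|L| = 5 / 2308.1 ≈ 0.0021663
Gain = 20 log₁₀(0.0021663) ≈ -53.29 dB
∠L = 0.00° − 29.94° = -29.94°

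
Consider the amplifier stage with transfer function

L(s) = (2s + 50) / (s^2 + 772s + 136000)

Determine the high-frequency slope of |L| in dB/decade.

Each pole contributes −20 dB/decade at high frequency; each zero contributes +20 dB/decade.
Net: 1 zero(s) − 2 pole(s) → -20 dB/decade.

-20 dB/decade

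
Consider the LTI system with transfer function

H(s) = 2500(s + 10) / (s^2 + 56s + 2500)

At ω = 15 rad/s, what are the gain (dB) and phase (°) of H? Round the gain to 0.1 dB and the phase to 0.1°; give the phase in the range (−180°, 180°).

25.4 dB, 36.0°

At s = jω = j15:
zero (s+10): 10 + j15 → |·| = √(10²+15²) = √325 ≈ 18.028, ∠ = arctan(15/10) ≈ 56.31°
quadratic: (j15)² + 56·j15 + 2500 = 2275 + j840 → |·| ≈ 2425.1, ∠ ≈ 20.27°
|H| = 2500 · 18.028 / 2425.1 ≈ 18.585
Gain = 20 log₁₀(18.585) ≈ 25.38 dB
∠H = 56.31° − 20.27° = 36.04°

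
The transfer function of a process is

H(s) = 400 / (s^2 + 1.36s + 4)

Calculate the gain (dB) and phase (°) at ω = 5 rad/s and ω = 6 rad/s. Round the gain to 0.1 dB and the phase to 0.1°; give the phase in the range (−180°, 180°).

At s = jω = j5:
quadratic: (j5)² + 1.36·j5 + 4 = -21 + j6.8 → |·| ≈ 22.074, ∠ ≈ 162.06°
|H| = 400 / 22.074 ≈ 18.121
Gain = 20 log₁₀(18.121) ≈ 25.16 dB
∠H = 0.00° − 162.06° = -162.06°

At s = jω = j6:
quadratic: (j6)² + 1.36·j6 + 4 = -32 + j8.16 → |·| ≈ 33.024, ∠ ≈ 165.69°
|H| = 400 / 33.024 ≈ 12.112
Gain = 20 log₁₀(12.112) ≈ 21.66 dB
∠H = 0.00° − 165.69° = -165.69°

ω = 5: 25.2 dB, -162.1°; ω = 6: 21.7 dB, -165.7°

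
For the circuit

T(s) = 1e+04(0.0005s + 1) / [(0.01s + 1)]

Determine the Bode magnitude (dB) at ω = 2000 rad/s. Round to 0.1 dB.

57.0 dB

At ω = 2000 rad/s:
zero (1 + j2000·0.0005) = 1 + j1 → |·| ≈ 1.4142, ∠ ≈ 45.00°
pole (1 + j2000·0.01) = 1 + j20 → |·| ≈ 20.025, ∠ ≈ 87.14°
|T| = 1e+04 · 1.4142 / (20.025) ≈ 706.22
Gain = 20 log₁₀(706.22) ≈ 56.98 dB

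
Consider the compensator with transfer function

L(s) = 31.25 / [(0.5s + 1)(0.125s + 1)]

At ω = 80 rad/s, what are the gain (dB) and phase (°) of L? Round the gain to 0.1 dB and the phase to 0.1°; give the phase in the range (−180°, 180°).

At ω = 80 rad/s:
pole (1 + j80·0.5) = 1 + j40 → |·| ≈ 40.012, ∠ ≈ 88.57°
pole (1 + j80·0.125) = 1 + j10 → |·| ≈ 10.05, ∠ ≈ 84.29°
|L| = 31.25 · 1 / (40.012 · 10.05) ≈ 0.077713
Gain = 20 log₁₀(0.077713) ≈ -22.19 dB
∠L = (0°) − (88.57° + 84.29°) = -172.86°

-22.2 dB, -172.9°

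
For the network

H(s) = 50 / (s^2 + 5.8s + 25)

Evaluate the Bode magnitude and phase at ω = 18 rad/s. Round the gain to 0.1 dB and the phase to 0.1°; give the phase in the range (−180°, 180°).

-16.0 dB, -160.8°

At s = jω = j18:
quadratic: (j18)² + 5.8·j18 + 25 = -299 + j104.4 → |·| ≈ 316.7, ∠ ≈ 160.75°
|H| = 50 / 316.7 ≈ 0.15788
Gain = 20 log₁₀(0.15788) ≈ -16.03 dB
∠H = 0.00° − 160.75° = -160.75°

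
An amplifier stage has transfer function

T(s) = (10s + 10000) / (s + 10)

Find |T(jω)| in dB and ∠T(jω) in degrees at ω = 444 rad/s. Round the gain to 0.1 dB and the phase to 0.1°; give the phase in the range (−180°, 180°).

27.8 dB, -64.8°

Substitute s = j444:
Numerator: 10(j444) + 10000 = 10000 + j4440
Denominator: (j444) + 10 = 10 + j444
|N| = √(10000² + 4440²) ≈ 10941, ∠N ≈ 23.94°
|D| = √(10² + 444²) ≈ 444.11, ∠D ≈ 88.71°
|T| = 10941 / 444.11 ≈ 24.636
Gain = 20 log₁₀(24.636) ≈ 27.83 dB
∠T = 23.94° − 88.71° = -64.77°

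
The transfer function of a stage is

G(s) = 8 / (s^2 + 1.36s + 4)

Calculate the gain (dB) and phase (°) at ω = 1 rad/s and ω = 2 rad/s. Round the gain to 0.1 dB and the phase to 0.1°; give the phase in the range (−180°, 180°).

At s = jω = j1:
quadratic: (j1)² + 1.36·j1 + 4 = 3 + j1.36 → |·| ≈ 3.2939, ∠ ≈ 24.39°
|G| = 8 / 3.2939 ≈ 2.4287
Gain = 20 log₁₀(2.4287) ≈ 7.71 dB
∠G = 0.00° − 24.39° = -24.39°

At s = jω = j2:
quadratic: (j2)² + 1.36·j2 + 4 = 0 + j2.72 → |·| ≈ 2.72, ∠ ≈ 90.00°
|G| = 8 / 2.72 ≈ 2.9412
Gain = 20 log₁₀(2.9412) ≈ 9.37 dB
∠G = 0.00° − 90.00° = -90.00°

ω = 1: 7.7 dB, -24.4°; ω = 2: 9.4 dB, -90.0°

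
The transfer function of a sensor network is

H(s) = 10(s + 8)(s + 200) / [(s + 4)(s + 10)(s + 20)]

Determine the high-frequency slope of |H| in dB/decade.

-20 dB/decade

Each pole contributes −20 dB/decade at high frequency; each zero contributes +20 dB/decade.
Net: 2 zero(s) − 3 pole(s) → -20 dB/decade.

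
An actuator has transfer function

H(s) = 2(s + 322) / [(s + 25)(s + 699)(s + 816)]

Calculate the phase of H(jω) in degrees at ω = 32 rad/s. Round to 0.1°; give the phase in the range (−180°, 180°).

At s = jω = j32:
zero (s+322): 322 + j32 → |·| = √(322²+32²) = √104708 ≈ 323.59, ∠ = arctan(32/322) ≈ 5.68°
pole (s+25): 25 + j32 → |·| = √(25²+32²) = √1649 ≈ 40.608, ∠ = arctan(32/25) ≈ 52.00°
pole (s+699): 699 + j32 → |·| = √(699²+32²) = √489625 ≈ 699.73, ∠ = arctan(32/699) ≈ 2.62°
pole (s+816): 816 + j32 → |·| = √(816²+32²) = √666880 ≈ 816.63, ∠ = arctan(32/816) ≈ 2.25°
∠H = 5.68° − 56.87° = -51.19°

-51.2°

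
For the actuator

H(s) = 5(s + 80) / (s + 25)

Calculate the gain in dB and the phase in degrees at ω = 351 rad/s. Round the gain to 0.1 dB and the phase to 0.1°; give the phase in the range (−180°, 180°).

At s = jω = j351:
zero (s+80): 80 + j351 → |·| = √(80²+351²) = √129601 ≈ 360, ∠ = arctan(351/80) ≈ 77.16°
pole (s+25): 25 + j351 → |·| = √(25²+351²) = √123826 ≈ 351.89, ∠ = arctan(351/25) ≈ 85.93°
|H| = 5 · 360 / 351.89 ≈ 5.1152
Gain = 20 log₁₀(5.1152) ≈ 14.18 dB
∠H = 77.16° − 85.93° = -8.77°

14.2 dB, -8.8°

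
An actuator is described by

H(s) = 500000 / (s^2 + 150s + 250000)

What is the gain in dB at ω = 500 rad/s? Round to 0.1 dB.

16.5 dB

At s = jω = j500:
quadratic: (j500)² + 150·j500 + 250000 = 0 + j75000 → |·| ≈ 75000, ∠ ≈ 90.00°
|H| = 500000 / 75000 ≈ 6.6667
Gain = 20 log₁₀(6.6667) ≈ 16.48 dB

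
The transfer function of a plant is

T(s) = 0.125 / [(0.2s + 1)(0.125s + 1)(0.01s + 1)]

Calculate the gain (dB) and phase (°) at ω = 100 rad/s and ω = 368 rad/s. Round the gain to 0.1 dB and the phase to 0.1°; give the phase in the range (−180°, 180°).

ω = 100: -69.1 dB, 142.4°; ω = 368: -100.3 dB, 107.2°

At ω = 100 rad/s:
pole (1 + j100·0.2) = 1 + j20 → |·| ≈ 20.025, ∠ ≈ 87.14°
pole (1 + j100·0.125) = 1 + j12.5 → |·| ≈ 12.54, ∠ ≈ 85.43°
pole (1 + j100·0.01) = 1 + j1 → |·| ≈ 1.4142, ∠ ≈ 45.00°
|T| = 0.125 · 1 / (20.025 · 12.54 · 1.4142) ≈ 0.00035199
Gain = 20 log₁₀(0.00035199) ≈ -69.07 dB
∠T = (0°) − (87.14° + 85.43° + 45.00°) = -217.57° ≡ 142.43° (principal value)

At ω = 368 rad/s:
pole (1 + j368·0.2) = 1 + j73.6 → |·| ≈ 73.607, ∠ ≈ 89.22°
pole (1 + j368·0.125) = 1 + j46 → |·| ≈ 46.011, ∠ ≈ 88.75°
pole (1 + j368·0.01) = 1 + j3.68 → |·| ≈ 3.8134, ∠ ≈ 74.80°
|T| = 0.125 · 1 / (73.607 · 46.011 · 3.8134) ≈ 9.6787e-06
Gain = 20 log₁₀(9.6787e-06) ≈ -100.28 dB
∠T = (0°) − (89.22° + 88.75° + 74.80°) = -252.77° ≡ 107.23° (principal value)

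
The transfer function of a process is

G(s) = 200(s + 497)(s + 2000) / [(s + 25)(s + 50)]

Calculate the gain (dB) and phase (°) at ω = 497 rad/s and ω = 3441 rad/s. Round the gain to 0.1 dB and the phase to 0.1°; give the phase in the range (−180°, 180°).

ω = 497: 61.3 dB, -112.4°; ω = 3441: 47.4 dB, -37.1°

At s = jω = j497:
zero (s+497): 497 + j497 → |·| = √(497²+497²) = √494018 ≈ 702.86, ∠ = arctan(497/497) ≈ 45.00°
zero (s+2000): 2000 + j497 → |·| = √(2000²+497²) = √4247009 ≈ 2060.8, ∠ = arctan(497/2000) ≈ 13.96°
pole (s+25): 25 + j497 → |·| = √(25²+497²) = √247634 ≈ 497.63, ∠ = arctan(497/25) ≈ 87.12°
pole (s+50): 50 + j497 → |·| = √(50²+497²) = √249509 ≈ 499.51, ∠ = arctan(497/50) ≈ 84.26°
|G| = 200 · 1.4485e+06 / 2.4857e+05 ≈ 1165.5
Gain = 20 log₁₀(1165.5) ≈ 61.33 dB
∠G = 58.96° − 171.38° = -112.42°

At s = jω = j3441:
zero (s+497): 497 + j3441 → |·| = √(497²+3441²) = √12087490 ≈ 3476.7, ∠ = arctan(3441/497) ≈ 81.78°
zero (s+2000): 2000 + j3441 → |·| = √(2000²+3441²) = √15840481 ≈ 3980, ∠ = arctan(3441/2000) ≈ 59.83°
pole (s+25): 25 + j3441 → |·| = √(25²+3441²) = √11841106 ≈ 3441.1, ∠ = arctan(3441/25) ≈ 89.58°
pole (s+50): 50 + j3441 → |·| = √(50²+3441²) = √11842981 ≈ 3441.4, ∠ = arctan(3441/50) ≈ 89.17°
|G| = 200 · 1.3837e+07 / 1.1842e+07 ≈ 233.69
Gain = 20 log₁₀(233.69) ≈ 47.37 dB
∠G = 141.61° − 178.75° = -37.14°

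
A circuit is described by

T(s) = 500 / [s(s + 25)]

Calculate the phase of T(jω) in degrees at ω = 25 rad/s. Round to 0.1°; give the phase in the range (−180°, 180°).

At s = jω = j25:
pole (s+25): 25 + j25 → |·| = √(25²+25²) = √1250 ≈ 35.355, ∠ = arctan(25/25) ≈ 45.00°
pole at origin: |s| = 25, ∠ = 90.00° (in denominator)
∠T = 0.00° − 135.00° = -135.00°

-135.0°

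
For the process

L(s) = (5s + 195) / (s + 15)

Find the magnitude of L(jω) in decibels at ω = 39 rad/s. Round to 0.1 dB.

16.4 dB

Substitute s = j39:
Numerator: 5(j39) + 195 = 195 + j195
Denominator: (j39) + 15 = 15 + j39
|N| = √(195² + 195²) ≈ 275.77, ∠N ≈ 45.00°
|D| = √(15² + 39²) ≈ 41.785, ∠D ≈ 68.96°
|L| = 275.77 / 41.785 ≈ 6.5997
Gain = 20 log₁₀(6.5997) ≈ 16.39 dB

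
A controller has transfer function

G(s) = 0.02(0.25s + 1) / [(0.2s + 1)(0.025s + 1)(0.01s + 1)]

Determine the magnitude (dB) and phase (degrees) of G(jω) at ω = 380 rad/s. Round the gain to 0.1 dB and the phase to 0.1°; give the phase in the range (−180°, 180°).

-63.5 dB, -159.1°

At ω = 380 rad/s:
zero (1 + j380·0.25) = 1 + j95 → |·| ≈ 95.005, ∠ ≈ 89.40°
pole (1 + j380·0.2) = 1 + j76 → |·| ≈ 76.007, ∠ ≈ 89.25°
pole (1 + j380·0.025) = 1 + j9.5 → |·| ≈ 9.5525, ∠ ≈ 83.99°
pole (1 + j380·0.01) = 1 + j3.8 → |·| ≈ 3.9294, ∠ ≈ 75.26°
|G| = 0.02 · 95.005 / (76.007 · 9.5525 · 3.9294) ≈ 0.00066601
Gain = 20 log₁₀(0.00066601) ≈ -63.53 dB
∠G = (89.40°) − (89.25° + 83.99° + 75.26°) = -159.10°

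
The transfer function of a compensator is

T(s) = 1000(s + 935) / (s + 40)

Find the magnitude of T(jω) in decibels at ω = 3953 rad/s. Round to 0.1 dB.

At s = jω = j3953:
zero (s+935): 935 + j3953 → |·| = √(935²+3953²) = √16500434 ≈ 4062.1, ∠ = arctan(3953/935) ≈ 76.69°
pole (s+40): 40 + j3953 → |·| = √(40²+3953²) = √15627809 ≈ 3953.2, ∠ = arctan(3953/40) ≈ 89.42°
|T| = 1000 · 4062.1 / 3953.2 ≈ 1027.5
Gain = 20 log₁₀(1027.5) ≈ 60.24 dB

60.2 dB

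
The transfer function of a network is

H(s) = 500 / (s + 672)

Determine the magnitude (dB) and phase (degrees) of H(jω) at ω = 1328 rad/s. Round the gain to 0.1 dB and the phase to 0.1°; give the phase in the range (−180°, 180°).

Substitute s = j1328:
Numerator: 500 = 500 + j0
Denominator: (j1328) + 672 = 672 + j1328
|N| = √(500² + 0²) ≈ 500, ∠N ≈ 0.00°
|D| = √(672² + 1328²) ≈ 1488.3, ∠D ≈ 63.16°
|H| = 500 / 1488.3 ≈ 0.33595
Gain = 20 log₁₀(0.33595) ≈ -9.47 dB
∠H = 0.00° − 63.16° = -63.16°

-9.5 dB, -63.2°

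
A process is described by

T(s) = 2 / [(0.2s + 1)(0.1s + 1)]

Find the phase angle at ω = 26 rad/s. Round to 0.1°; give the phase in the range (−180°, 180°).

At ω = 26 rad/s:
pole (1 + j26·0.2) = 1 + j5.2 → |·| ≈ 5.2953, ∠ ≈ 79.11°
pole (1 + j26·0.1) = 1 + j2.6 → |·| ≈ 2.7857, ∠ ≈ 68.96°
∠T = (0°) − (79.11° + 68.96°) = -148.07°

-148.1°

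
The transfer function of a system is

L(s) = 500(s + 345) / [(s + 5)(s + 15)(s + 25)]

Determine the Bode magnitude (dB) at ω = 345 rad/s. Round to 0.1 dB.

At s = jω = j345:
zero (s+345): 345 + j345 → |·| = √(345²+345²) = √238050 ≈ 487.9, ∠ = arctan(345/345) ≈ 45.00°
pole (s+5): 5 + j345 → |·| = √(5²+345²) = √119050 ≈ 345.04, ∠ = arctan(345/5) ≈ 89.17°
pole (s+15): 15 + j345 → |·| = √(15²+345²) = √119250 ≈ 345.33, ∠ = arctan(345/15) ≈ 87.51°
pole (s+25): 25 + j345 → |·| = √(25²+345²) = √119650 ≈ 345.9, ∠ = arctan(345/25) ≈ 85.86°
|L| = 500 · 487.9 / 4.1215e+07 ≈ 0.005919
Gain = 20 log₁₀(0.005919) ≈ -44.56 dB

-44.6 dB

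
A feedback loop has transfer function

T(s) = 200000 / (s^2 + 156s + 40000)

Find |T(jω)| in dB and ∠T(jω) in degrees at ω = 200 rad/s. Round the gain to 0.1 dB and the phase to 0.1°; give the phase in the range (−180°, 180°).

At s = jω = j200:
quadratic: (j200)² + 156·j200 + 40000 = 0 + j31200 → |·| ≈ 31200, ∠ ≈ 90.00°
|T| = 200000 / 31200 ≈ 6.4103
Gain = 20 log₁₀(6.4103) ≈ 16.14 dB
∠T = 0.00° − 90.00° = -90.00°

16.1 dB, -90.0°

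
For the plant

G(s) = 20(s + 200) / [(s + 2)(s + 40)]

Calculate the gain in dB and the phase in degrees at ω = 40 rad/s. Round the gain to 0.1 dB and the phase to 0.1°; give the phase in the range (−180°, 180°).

At s = jω = j40:
zero (s+200): 200 + j40 → |·| = √(200²+40²) = √41600 ≈ 203.96, ∠ = arctan(40/200) ≈ 11.31°
pole (s+2): 2 + j40 → |·| = √(2²+40²) = √1604 ≈ 40.05, ∠ = arctan(40/2) ≈ 87.14°
pole (s+40): 40 + j40 → |·| = √(40²+40²) = √3200 ≈ 56.569, ∠ = arctan(40/40) ≈ 45.00°
|G| = 20 · 203.96 / 2265.6 ≈ 1.8005
Gain = 20 log₁₀(1.8005) ≈ 5.11 dB
∠G = 11.31° − 132.14° = -120.83°

5.1 dB, -120.8°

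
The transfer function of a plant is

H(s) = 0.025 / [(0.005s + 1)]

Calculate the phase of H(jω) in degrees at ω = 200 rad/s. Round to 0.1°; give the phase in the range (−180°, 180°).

At ω = 200 rad/s:
pole (1 + j200·0.005) = 1 + j1 → |·| ≈ 1.4142, ∠ ≈ 45.00°
∠H = (0°) − (45.00°) = -45.00°

-45.0°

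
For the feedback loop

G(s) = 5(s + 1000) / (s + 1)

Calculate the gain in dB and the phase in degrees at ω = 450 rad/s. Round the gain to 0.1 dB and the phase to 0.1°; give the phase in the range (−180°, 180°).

At s = jω = j450:
zero (s+1000): 1000 + j450 → |·| = √(1000²+450²) = √1202500 ≈ 1096.6, ∠ = arctan(450/1000) ≈ 24.23°
pole (s+1): 1 + j450 → |·| = √(1²+450²) = √202501 ≈ 450, ∠ = arctan(450/1) ≈ 89.87°
|G| = 5 · 1096.6 / 450 ≈ 12.184
Gain = 20 log₁₀(12.184) ≈ 21.72 dB
∠G = 24.23° − 89.87° = -65.64°

21.7 dB, -65.6°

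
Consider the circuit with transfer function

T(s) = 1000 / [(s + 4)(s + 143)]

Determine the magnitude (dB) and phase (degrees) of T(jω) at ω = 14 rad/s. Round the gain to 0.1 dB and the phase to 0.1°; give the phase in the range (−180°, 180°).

-6.4 dB, -79.6°

At s = jω = j14:
pole (s+4): 4 + j14 → |·| = √(4²+14²) = √212 ≈ 14.56, ∠ = arctan(14/4) ≈ 74.05°
pole (s+143): 143 + j14 → |·| = √(143²+14²) = √20645 ≈ 143.68, ∠ = arctan(14/143) ≈ 5.59°
|T| = 1000 / 2092 ≈ 0.47801
Gain = 20 log₁₀(0.47801) ≈ -6.41 dB
∠T = 0.00° − 79.64° = -79.64°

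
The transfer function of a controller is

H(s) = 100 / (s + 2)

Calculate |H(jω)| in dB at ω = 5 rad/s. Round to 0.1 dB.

25.4 dB

Substitute s = j5:
Numerator: 100 = 100 + j0
Denominator: (j5) + 2 = 2 + j5
|N| = √(100² + 0²) ≈ 100, ∠N ≈ 0.00°
|D| = √(2² + 5²) ≈ 5.3852, ∠D ≈ 68.20°
|H| = 100 / 5.3852 ≈ 18.569
Gain = 20 log₁₀(18.569) ≈ 25.38 dB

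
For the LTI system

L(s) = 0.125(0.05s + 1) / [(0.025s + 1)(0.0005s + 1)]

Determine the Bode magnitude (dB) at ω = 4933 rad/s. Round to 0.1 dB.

At ω = 4933 rad/s:
zero (1 + j4933·0.05) = 1 + j246.65 → |·| ≈ 246.65, ∠ ≈ 89.77°
pole (1 + j4933·0.025) = 1 + j123.325 → |·| ≈ 123.33, ∠ ≈ 89.54°
pole (1 + j4933·0.0005) = 1 + j2.4665 → |·| ≈ 2.6615, ∠ ≈ 67.93°
|L| = 0.125 · 246.65 / (123.33 · 2.6615) ≈ 0.093928
Gain = 20 log₁₀(0.093928) ≈ -20.54 dB

-20.5 dB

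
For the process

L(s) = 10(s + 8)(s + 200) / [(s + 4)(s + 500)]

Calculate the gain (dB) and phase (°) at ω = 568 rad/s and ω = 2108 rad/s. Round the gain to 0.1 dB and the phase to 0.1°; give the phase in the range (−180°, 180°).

ω = 568: 18.0 dB, 21.6°; ω = 2108: 19.8 dB, 7.8°

At s = jω = j568:
zero (s+8): 8 + j568 → |·| = √(8²+568²) = √322688 ≈ 568.06, ∠ = arctan(568/8) ≈ 89.19°
zero (s+200): 200 + j568 → |·| = √(200²+568²) = √362624 ≈ 602.18, ∠ = arctan(568/200) ≈ 70.60°
pole (s+4): 4 + j568 → |·| = √(4²+568²) = √322640 ≈ 568.01, ∠ = arctan(568/4) ≈ 89.60°
pole (s+500): 500 + j568 → |·| = √(500²+568²) = √572624 ≈ 756.72, ∠ = arctan(568/500) ≈ 48.64°
|L| = 10 · 3.4207e+05 / 4.2982e+05 ≈ 7.9584
Gain = 20 log₁₀(7.9584) ≈ 18.02 dB
∠L = 159.79° − 138.24° = 21.55°

At s = jω = j2108:
zero (s+8): 8 + j2108 → |·| = √(8²+2108²) = √4443728 ≈ 2108, ∠ = arctan(2108/8) ≈ 89.78°
zero (s+200): 200 + j2108 → |·| = √(200²+2108²) = √4483664 ≈ 2117.5, ∠ = arctan(2108/200) ≈ 84.58°
pole (s+4): 4 + j2108 → |·| = √(4²+2108²) = √4443680 ≈ 2108, ∠ = arctan(2108/4) ≈ 89.89°
pole (s+500): 500 + j2108 → |·| = √(500²+2108²) = √4693664 ≈ 2166.5, ∠ = arctan(2108/500) ≈ 76.66°
|L| = 10 · 4.4637e+06 / 4.567e+06 ≈ 9.7738
Gain = 20 log₁₀(9.7738) ≈ 19.80 dB
∠L = 174.36° − 166.55° = 7.81°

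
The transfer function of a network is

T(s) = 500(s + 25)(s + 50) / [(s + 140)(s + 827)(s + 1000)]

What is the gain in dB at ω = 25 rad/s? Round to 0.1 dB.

At s = jω = j25:
zero (s+25): 25 + j25 → |·| = √(25²+25²) = √1250 ≈ 35.355, ∠ = arctan(25/25) ≈ 45.00°
zero (s+50): 50 + j25 → |·| = √(50²+25²) = √3125 ≈ 55.902, ∠ = arctan(25/50) ≈ 26.57°
pole (s+140): 140 + j25 → |·| = √(140²+25²) = √20225 ≈ 142.21, ∠ = arctan(25/140) ≈ 10.12°
pole (s+827): 827 + j25 → |·| = √(827²+25²) = √684554 ≈ 827.38, ∠ = arctan(25/827) ≈ 1.73°
pole (s+1000): 1000 + j25 → |·| = √(1000²+25²) = √1000625 ≈ 1000.3, ∠ = arctan(25/1000) ≈ 1.43°
|T| = 500 · 1976.4 / 1.177e+08 ≈ 0.0083959
Gain = 20 log₁₀(0.0083959) ≈ -41.52 dB

-41.5 dB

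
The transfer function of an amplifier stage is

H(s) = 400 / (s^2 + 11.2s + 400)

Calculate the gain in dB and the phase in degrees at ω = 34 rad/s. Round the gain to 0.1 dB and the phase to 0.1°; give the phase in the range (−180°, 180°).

At s = jω = j34:
quadratic: (j34)² + 11.2·j34 + 400 = -756 + j380.8 → |·| ≈ 846.49, ∠ ≈ 153.27°
|H| = 400 / 846.49 ≈ 0.47254
Gain = 20 log₁₀(0.47254) ≈ -6.51 dB
∠H = 0.00° − 153.27° = -153.27°

-6.5 dB, -153.3°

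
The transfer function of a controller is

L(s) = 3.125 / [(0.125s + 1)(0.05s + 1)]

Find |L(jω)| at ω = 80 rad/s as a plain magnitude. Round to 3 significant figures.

At ω = 80 rad/s:
pole (1 + j80·0.125) = 1 + j10 → |·| ≈ 10.05, ∠ ≈ 84.29°
pole (1 + j80·0.05) = 1 + j4 → |·| ≈ 4.1231, ∠ ≈ 75.96°
|L| = 3.125 · 1 / (10.05 · 4.1231) ≈ 0.075415

0.0754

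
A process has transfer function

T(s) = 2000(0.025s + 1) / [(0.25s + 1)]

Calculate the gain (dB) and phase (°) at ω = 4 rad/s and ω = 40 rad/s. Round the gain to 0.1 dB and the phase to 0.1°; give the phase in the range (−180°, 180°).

At ω = 4 rad/s:
zero (1 + j4·0.025) = 1 + j0.1 → |·| ≈ 1.005, ∠ ≈ 5.71°
pole (1 + j4·0.25) = 1 + j1 → |·| ≈ 1.4142, ∠ ≈ 45.00°
|T| = 2000 · 1.005 / (1.4142) ≈ 1421.3
Gain = 20 log₁₀(1421.3) ≈ 63.05 dB
∠T = (5.71°) − (45.00°) = -39.29°

At ω = 40 rad/s:
zero (1 + j40·0.025) = 1 + j1 → |·| ≈ 1.4142, ∠ ≈ 45.00°
pole (1 + j40·0.25) = 1 + j10 → |·| ≈ 10.05, ∠ ≈ 84.29°
|T| = 2000 · 1.4142 / (10.05) ≈ 281.43
Gain = 20 log₁₀(281.43) ≈ 48.99 dB
∠T = (45.00°) − (84.29°) = -39.29°

ω = 4: 63.1 dB, -39.3°; ω = 40: 49.0 dB, -39.3°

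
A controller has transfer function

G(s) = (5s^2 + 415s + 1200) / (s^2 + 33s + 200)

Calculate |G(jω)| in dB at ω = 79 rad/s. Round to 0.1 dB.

Substitute s = j79:
Numerator: 5(j79)^2 + 415(j79) + 1200 = -30005 + j32785
Denominator: (j79)^2 + 33(j79) + 200 = -6041 + j2607
|N| = √(30005² + 32785²) ≈ 44443, ∠N ≈ 132.46°
|D| = √(6041² + 2607²) ≈ 6579.5, ∠D ≈ 156.66°
|G| = 44443 / 6579.5 ≈ 6.7548
Gain = 20 log₁₀(6.7548) ≈ 16.59 dB

16.6 dB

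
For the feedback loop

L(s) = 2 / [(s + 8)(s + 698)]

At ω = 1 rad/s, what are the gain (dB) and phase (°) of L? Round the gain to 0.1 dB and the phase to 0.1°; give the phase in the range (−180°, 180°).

At s = jω = j1:
pole (s+8): 8 + j1 → |·| = √(8²+1²) = √65 ≈ 8.0623, ∠ = arctan(1/8) ≈ 7.13°
pole (s+698): 698 + j1 → |·| = √(698²+1²) = √487205 ≈ 698, ∠ = arctan(1/698) ≈ 0.08°
|L| = 2 / 5627.5 ≈ 0.0003554
Gain = 20 log₁₀(0.0003554) ≈ -68.99 dB
∠L = 0.00° − 7.21° = -7.21°

-69.0 dB, -7.2°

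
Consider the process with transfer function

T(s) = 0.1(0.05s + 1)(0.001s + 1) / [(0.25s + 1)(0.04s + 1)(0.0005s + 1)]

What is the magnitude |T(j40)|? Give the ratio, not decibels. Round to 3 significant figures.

0.0118

At ω = 40 rad/s:
zero (1 + j40·0.05) = 1 + j2 → |·| ≈ 2.2361, ∠ ≈ 63.43°
zero (1 + j40·0.001) = 1 + j0.04 → |·| ≈ 1.0008, ∠ ≈ 2.29°
pole (1 + j40·0.25) = 1 + j10 → |·| ≈ 10.05, ∠ ≈ 84.29°
pole (1 + j40·0.04) = 1 + j1.6 → |·| ≈ 1.8868, ∠ ≈ 57.99°
pole (1 + j40·0.0005) = 1 + j0.02 → |·| ≈ 1.0002, ∠ ≈ 1.15°
|T| = 0.1 · 2.2361 · 1.0008 / (10.05 · 1.8868 · 1.0002) ≈ 0.011799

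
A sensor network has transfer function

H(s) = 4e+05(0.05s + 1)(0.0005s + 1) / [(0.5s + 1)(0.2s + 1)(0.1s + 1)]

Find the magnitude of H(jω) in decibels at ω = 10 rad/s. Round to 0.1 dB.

At ω = 10 rad/s:
zero (1 + j10·0.05) = 1 + j0.5 → |·| ≈ 1.118, ∠ ≈ 26.57°
zero (1 + j10·0.0005) = 1 + j0.005 → |·| ≈ 1, ∠ ≈ 0.29°
pole (1 + j10·0.5) = 1 + j5 → |·| ≈ 5.099, ∠ ≈ 78.69°
pole (1 + j10·0.2) = 1 + j2 → |·| ≈ 2.2361, ∠ ≈ 63.43°
pole (1 + j10·0.1) = 1 + j1 → |·| ≈ 1.4142, ∠ ≈ 45.00°
|H| = 4e+05 · 1.118 · 1 / (5.099 · 2.2361 · 1.4142) ≈ 27734
Gain = 20 log₁₀(27734) ≈ 88.86 dB

88.9 dB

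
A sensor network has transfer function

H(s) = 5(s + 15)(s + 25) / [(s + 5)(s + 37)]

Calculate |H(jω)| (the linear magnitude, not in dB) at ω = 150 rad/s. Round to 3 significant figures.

4.94

At s = jω = j150:
zero (s+15): 15 + j150 → |·| = √(15²+150²) = √22725 ≈ 150.75, ∠ = arctan(150/15) ≈ 84.29°
zero (s+25): 25 + j150 → |·| = √(25²+150²) = √23125 ≈ 152.07, ∠ = arctan(150/25) ≈ 80.54°
pole (s+5): 5 + j150 → |·| = √(5²+150²) = √22525 ≈ 150.08, ∠ = arctan(150/5) ≈ 88.09°
pole (s+37): 37 + j150 → |·| = √(37²+150²) = √23869 ≈ 154.5, ∠ = arctan(150/37) ≈ 76.14°
|H| = 5 · 22925 / 23187 ≈ 4.9435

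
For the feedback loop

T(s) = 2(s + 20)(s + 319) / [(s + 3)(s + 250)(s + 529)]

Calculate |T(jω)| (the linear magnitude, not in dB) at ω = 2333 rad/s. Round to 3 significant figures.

At s = jω = j2333:
zero (s+20): 20 + j2333 → |·| = √(20²+2333²) = √5443289 ≈ 2333.1, ∠ = arctan(2333/20) ≈ 89.51°
zero (s+319): 319 + j2333 → |·| = √(319²+2333²) = √5544650 ≈ 2354.7, ∠ = arctan(2333/319) ≈ 82.21°
pole (s+3): 3 + j2333 → |·| = √(3²+2333²) = √5442898 ≈ 2333, ∠ = arctan(2333/3) ≈ 89.93°
pole (s+250): 250 + j2333 → |·| = √(250²+2333²) = √5505389 ≈ 2346.4, ∠ = arctan(2333/250) ≈ 83.88°
pole (s+529): 529 + j2333 → |·| = √(529²+2333²) = √5722730 ≈ 2392.2, ∠ = arctan(2333/529) ≈ 77.22°
|T| = 2 · 5.4938e+06 / 1.3095e+10 ≈ 0.00083907

0.000839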